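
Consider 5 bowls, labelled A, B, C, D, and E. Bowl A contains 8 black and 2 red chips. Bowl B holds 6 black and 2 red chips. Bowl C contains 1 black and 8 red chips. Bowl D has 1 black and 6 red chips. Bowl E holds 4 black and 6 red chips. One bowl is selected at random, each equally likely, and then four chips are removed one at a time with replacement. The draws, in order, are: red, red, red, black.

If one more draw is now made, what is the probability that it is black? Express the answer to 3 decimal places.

0.257

The likelihood of the observed sequence under each hypothesis: P(data | bowl A) = (2/10)(2/10)(2/10)(8/10) = 0.0064; P(data | bowl B) = (2/8)(2/8)(2/8)(6/8) = 0.011719; P(data | bowl C) = (8/9)(8/9)(8/9)(1/9) = 0.078037; P(data | bowl D) = (6/7)(6/7)(6/7)(1/7) = 0.089963; P(data | bowl E) = (6/10)(6/10)(6/10)(4/10) = 0.0864.
Multiplying each by its prior: 1/5 · 0.0064 = 0.00128, 1/5 · 0.011719 = 0.0023437, 1/5 · 0.078037 = 0.015607, 1/5 · 0.089963 = 0.017993, 1/5 · 0.0864 = 0.01728; these sum to 0.054504.
The posterior is then P(bowl A | data) = 0.023485, P(bowl B | data) = 0.043002, P(bowl C | data) = 0.28635, P(bowl D | data) = 0.33012, P(bowl E | data) = 0.31704.
So P(black next | data) = Σ P(black next | H) P(H | data) = (4/5)(0.023485) + (3/4)(0.043002) + (1/9)(0.28635) + (1/7)(0.33012) + (2/5)(0.31704) = 0.25683.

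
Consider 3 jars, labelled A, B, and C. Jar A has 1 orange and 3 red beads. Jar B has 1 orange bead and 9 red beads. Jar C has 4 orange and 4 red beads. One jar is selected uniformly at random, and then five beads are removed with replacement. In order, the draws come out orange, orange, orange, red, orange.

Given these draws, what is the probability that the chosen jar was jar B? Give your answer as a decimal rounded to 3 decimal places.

Under each hypothesis, the probability of the observed sequence is: P(data | jar A) = (1/4)(1/4)(1/4)(3/4)(1/4) = 0.0029297; P(data | jar B) = (1/10)(1/10)(1/10)(9/10)(1/10) = 9e-05; P(data | jar C) = (4/8)(4/8)(4/8)(4/8)(4/8) = 0.03125.
Multiplying each by its prior: 1/3 · 0.0029297 = 0.00097656, 1/3 · 9e-05 = 3e-05, 1/3 · 0.03125 = 0.010417; summing to 0.011423.
Therefore the posterior P(jar B | data) = (3e-05) / (0.011423) = 0.0026262.

0.003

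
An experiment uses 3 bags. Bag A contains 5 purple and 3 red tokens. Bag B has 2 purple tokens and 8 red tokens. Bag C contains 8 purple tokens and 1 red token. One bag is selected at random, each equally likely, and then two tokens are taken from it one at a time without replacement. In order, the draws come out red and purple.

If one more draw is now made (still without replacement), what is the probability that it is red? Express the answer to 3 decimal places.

For each hypothesis, P(data | H) works out to: P(data | bag A) = (3/8)(5/7) = 0.26786; P(data | bag B) = (8/10)(2/9) = 0.17778; P(data | bag C) = (1/9)(8/8) = 0.11111.
Multiplying each by its prior: 1/3 · 0.26786 = 0.089286, 1/3 · 0.17778 = 0.059259, 1/3 · 0.11111 = 0.037037; summing to 0.18558.
Normalising, the posterior is P(bag A | data) = 0.48111, P(bag B | data) = 0.31932, P(bag C | data) = 0.19957.
Averaging over the posterior, P(red next | data) = (1/3)(0.48111) + (7/8)(0.31932) + (0)(0.19957) = 0.43977.

0.440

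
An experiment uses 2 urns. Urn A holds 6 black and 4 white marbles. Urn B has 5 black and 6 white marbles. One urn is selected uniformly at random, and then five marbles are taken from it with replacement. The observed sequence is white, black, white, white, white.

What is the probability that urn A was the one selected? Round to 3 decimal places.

0.276

For each hypothesis, P(data | H) works out to: P(data | urn A) = (4/10)(6/10)(4/10)(4/10)(4/10) = 0.01536; P(data | urn B) = (6/11)(5/11)(6/11)(6/11)(6/11) = 0.040236.
Weighting by the prior gives 1/2 · 0.01536 = 0.00768, 1/2 · 0.040236 = 0.020118; summing to 0.027798.
So P(urn A | data) = (0.00768) / (0.027798) = 0.27628.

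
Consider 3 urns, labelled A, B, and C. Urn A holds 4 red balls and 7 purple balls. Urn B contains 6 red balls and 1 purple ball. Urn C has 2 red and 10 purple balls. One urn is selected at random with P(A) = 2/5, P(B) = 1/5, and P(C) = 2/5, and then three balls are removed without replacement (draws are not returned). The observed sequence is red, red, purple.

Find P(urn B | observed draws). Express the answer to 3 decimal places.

For each hypothesis, P(data | H) works out to: P(data | urn A) = (4/11)(3/10)(7/9) = 14/165; P(data | urn B) = (6/7)(5/6)(1/5) = 1/7; P(data | urn C) = (2/12)(1/11)(10/10) = 1/66.
Weighting by the prior gives 2/5 · 14/165 = 28/825, 1/5 · 1/7 = 1/35, 2/5 · 1/66 = 1/165; these sum to 12/175.
Hence P(urn B | data) = (1/35) / (12/175) = 5/12.

0.417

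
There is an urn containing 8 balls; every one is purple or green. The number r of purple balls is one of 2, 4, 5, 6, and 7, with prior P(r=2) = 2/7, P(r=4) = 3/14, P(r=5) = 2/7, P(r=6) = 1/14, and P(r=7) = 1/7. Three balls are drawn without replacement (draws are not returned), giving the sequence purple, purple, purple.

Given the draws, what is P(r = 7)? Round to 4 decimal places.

The likelihood of the observed sequence under each hypothesis: P(data | r = 2) = (2/8)(1/7)(0/6) = 0; P(data | r = 4) = (4/8)(3/7)(2/6) = 1/14; P(data | r = 5) = (5/8)(4/7)(3/6) = 5/28; P(data | r = 6) = (6/8)(5/7)(4/6) = 5/14; P(data | r = 7) = (7/8)(6/7)(5/6) = 5/8.
Multiplying each by its prior: 2/7 · 0 = 0, 3/14 · 1/14 = 3/196, 2/7 · 5/28 = 5/98, 1/14 · 5/14 = 5/196, 1/7 · 5/8 = 5/56; these sum to 71/392.
Therefore the posterior P(r = 7 | data) = (5/56) / (71/392) = 35/71.

0.4930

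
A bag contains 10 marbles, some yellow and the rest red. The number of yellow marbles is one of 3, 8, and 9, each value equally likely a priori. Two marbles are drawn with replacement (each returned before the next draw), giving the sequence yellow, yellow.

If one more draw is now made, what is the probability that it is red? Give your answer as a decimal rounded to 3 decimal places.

0.177

Under each hypothesis, the probability of the observed sequence is: P(data | r = 3) = (3/10)(3/10) = 9/100; P(data | r = 8) = (8/10)(8/10) = 16/25; P(data | r = 9) = (9/10)(9/10) = 81/100.
Weighting by the prior gives 1/3 · 9/100 = 3/100, 1/3 · 16/25 = 16/75, 1/3 · 81/100 = 27/100; with total 77/150.
Dividing through by the total gives posterior P(r = 3 | data) = 9/154, P(r = 8 | data) = 32/77, P(r = 9 | data) = 81/154.
So P(red next | data) = Σ P(red next | H) P(H | data) = (7/10)(9/154) + (1/5)(32/77) + (1/10)(81/154) = 68/385.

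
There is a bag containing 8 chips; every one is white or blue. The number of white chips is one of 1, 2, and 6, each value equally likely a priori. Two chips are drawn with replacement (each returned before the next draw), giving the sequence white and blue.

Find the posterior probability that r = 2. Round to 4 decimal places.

For each hypothesis, P(data | H) works out to: P(data | r = 1) = (1/8)(7/8) = 7/64; P(data | r = 2) = (2/8)(6/8) = 3/16; P(data | r = 6) = (6/8)(2/8) = 3/16.
The prior-weighted likelihoods are 1/3 · 7/64 = 7/192, 1/3 · 3/16 = 1/16, 1/3 · 3/16 = 1/16; summing to 31/192.
Therefore the posterior P(r = 2 | data) = (1/16) / (31/192) = 12/31.

0.3871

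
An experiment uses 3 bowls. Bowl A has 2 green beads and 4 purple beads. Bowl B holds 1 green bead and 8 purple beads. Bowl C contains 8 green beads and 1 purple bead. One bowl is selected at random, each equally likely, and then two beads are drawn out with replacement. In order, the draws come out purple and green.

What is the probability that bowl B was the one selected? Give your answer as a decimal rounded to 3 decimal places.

0.235

Compute the likelihood of the observed sequence for each case: P(data | bowl A) = (4/6)(2/6) = 2/9; P(data | bowl B) = (8/9)(1/9) = 8/81; P(data | bowl C) = (1/9)(8/9) = 8/81.
Weighting by the prior gives 1/3 · 2/9 = 2/27, 1/3 · 8/81 = 8/243, 1/3 · 8/81 = 8/243; these sum to 34/243.
By Bayes' rule, P(bowl B | data) = (8/243) / (34/243) = 4/17.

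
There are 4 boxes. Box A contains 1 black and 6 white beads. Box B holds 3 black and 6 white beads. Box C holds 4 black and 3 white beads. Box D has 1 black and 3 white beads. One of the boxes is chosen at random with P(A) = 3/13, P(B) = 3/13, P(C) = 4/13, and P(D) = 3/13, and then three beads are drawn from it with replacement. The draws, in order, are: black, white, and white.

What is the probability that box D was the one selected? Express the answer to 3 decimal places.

Under each hypothesis, the probability of the observed sequence is: P(data | box A) = (1/7)(6/7)(6/7) = 0.10496; P(data | box B) = (3/9)(6/9)(6/9) = 0.14815; P(data | box C) = (4/7)(3/7)(3/7) = 0.10496; P(data | box D) = (1/4)(3/4)(3/4) = 0.14062.
Weighting by the prior gives 3/13 · 0.10496 = 0.024221, 3/13 · 0.14815 = 0.034188, 4/13 · 0.10496 = 0.032294, 3/13 · 0.14062 = 0.032452; with total 0.12315.
Hence P(box D | data) = (0.032452) / (0.12315) = 0.2635.

0.264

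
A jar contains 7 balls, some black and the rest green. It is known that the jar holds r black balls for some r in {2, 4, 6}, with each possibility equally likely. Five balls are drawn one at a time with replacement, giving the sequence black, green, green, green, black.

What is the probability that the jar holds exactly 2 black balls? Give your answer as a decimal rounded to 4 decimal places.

0.5165

For each hypothesis, P(data | H) works out to: P(data | r = 2) = (2/7)(5/7)(5/7)(5/7)(2/7) = 0.02975; P(data | r = 4) = (4/7)(3/7)(3/7)(3/7)(4/7) = 0.025704; P(data | r = 6) = (6/7)(1/7)(1/7)(1/7)(6/7) = 0.002142.
The prior-weighted likelihoods are 1/3 · 0.02975 = 0.0099165, 1/3 · 0.025704 = 0.0085679, 1/3 · 0.002142 = 0.00071399; these sum to 0.019198.
By Bayes' rule, P(r = 2 | data) = (0.0099165) / (0.019198) = 0.51653.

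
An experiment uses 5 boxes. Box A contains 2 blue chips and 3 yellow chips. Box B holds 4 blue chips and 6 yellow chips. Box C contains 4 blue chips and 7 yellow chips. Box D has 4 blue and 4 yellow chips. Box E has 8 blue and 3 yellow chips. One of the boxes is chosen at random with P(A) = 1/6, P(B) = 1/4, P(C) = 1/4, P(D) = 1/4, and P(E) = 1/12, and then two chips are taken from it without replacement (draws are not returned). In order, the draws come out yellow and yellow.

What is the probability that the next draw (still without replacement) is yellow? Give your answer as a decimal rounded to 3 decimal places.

0.452

Compute the likelihood of the observed sequence for each case: P(data | box A) = (3/5)(2/4) = 3/10; P(data | box B) = (6/10)(5/9) = 1/3; P(data | box C) = (7/11)(6/10) = 21/55; P(data | box D) = (4/8)(3/7) = 3/14; P(data | box E) = (3/11)(2/10) = 3/55.
Multiplying each by its prior: 1/6 · 3/10 = 1/20, 1/4 · 1/3 = 1/12, 1/4 · 21/55 = 21/220, 1/4 · 3/14 = 3/56, 1/12 · 3/55 = 1/220; these sum to 241/840.
The posterior is then P(box A | data) = 0.17427, P(box B | data) = 0.29046, P(box C | data) = 0.3327, P(box D | data) = 0.18672, P(box E | data) = 0.015843.
Averaging over the posterior, P(yellow next | data) = (1/3)(0.17427) + (1/2)(0.29046) + (5/9)(0.3327) + (1/3)(0.18672) + (1/9)(0.015843) = 0.45216.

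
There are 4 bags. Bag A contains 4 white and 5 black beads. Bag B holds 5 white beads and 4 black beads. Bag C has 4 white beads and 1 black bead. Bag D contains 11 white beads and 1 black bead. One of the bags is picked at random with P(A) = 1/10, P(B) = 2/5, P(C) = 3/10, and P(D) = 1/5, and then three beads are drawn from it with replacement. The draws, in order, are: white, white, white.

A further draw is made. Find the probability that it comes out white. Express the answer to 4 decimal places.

For each hypothesis, P(data | H) works out to: P(data | bag A) = (4/9)(4/9)(4/9) = 0.087791; P(data | bag B) = (5/9)(5/9)(5/9) = 0.17147; P(data | bag C) = (4/5)(4/5)(4/5) = 0.512; P(data | bag D) = (11/12)(11/12)(11/12) = 0.77025.
Multiplying each by its prior: 1/10 · 0.087791 = 0.0087791, 2/5 · 0.17147 = 0.068587, 3/10 · 0.512 = 0.1536, 1/5 · 0.77025 = 0.15405; with total 0.38502.
Normalising, the posterior is P(bag A | data) = 0.022802, P(bag B | data) = 0.17814, P(bag C | data) = 0.39894, P(bag D | data) = 0.40011.
Averaging over the posterior, P(white next | data) = (4/9)(0.022802) + (5/9)(0.17814) + (4/5)(0.39894) + (11/12)(0.40011) = 0.79503.

0.7950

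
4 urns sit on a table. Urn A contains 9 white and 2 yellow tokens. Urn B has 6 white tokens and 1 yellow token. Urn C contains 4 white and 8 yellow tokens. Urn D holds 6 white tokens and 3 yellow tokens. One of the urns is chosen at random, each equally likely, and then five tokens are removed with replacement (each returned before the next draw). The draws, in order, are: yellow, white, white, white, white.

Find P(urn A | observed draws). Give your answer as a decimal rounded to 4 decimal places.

0.3502

The likelihood of the observed sequence under each hypothesis: P(data | urn A) = (2/11)(9/11)(9/11)(9/11)(9/11) = 0.081477; P(data | urn B) = (1/7)(6/7)(6/7)(6/7)(6/7) = 0.077111; P(data | urn C) = (8/12)(4/12)(4/12)(4/12)(4/12) = 0.0082305; P(data | urn D) = (3/9)(6/9)(6/9)(6/9)(6/9) = 0.065844.
The prior-weighted likelihoods are 1/4 · 0.081477 = 0.020369, 1/4 · 0.077111 = 0.019278, 1/4 · 0.0082305 = 0.0020576, 1/4 · 0.065844 = 0.016461; these sum to 0.058166.
Therefore the posterior P(urn A | data) = (0.020369) / (0.058166) = 0.3502.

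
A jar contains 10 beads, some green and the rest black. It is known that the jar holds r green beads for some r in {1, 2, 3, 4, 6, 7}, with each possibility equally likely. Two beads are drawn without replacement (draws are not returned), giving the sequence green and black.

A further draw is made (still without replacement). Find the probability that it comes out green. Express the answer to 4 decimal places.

The likelihood of the observed sequence under each hypothesis: P(data | r = 1) = (1/10)(9/9) = 1/10; P(data | r = 2) = (2/10)(8/9) = 8/45; P(data | r = 3) = (3/10)(7/9) = 7/30; P(data | r = 4) = (4/10)(6/9) = 4/15; P(data | r = 6) = (6/10)(4/9) = 4/15; P(data | r = 7) = (7/10)(3/9) = 7/30.
Multiplying each by its prior: 1/6 · 1/10 = 1/60, 1/6 · 8/45 = 4/135, 1/6 · 7/30 = 7/180, 1/6 · 4/15 = 2/45, 1/6 · 4/15 = 2/45, 1/6 · 7/30 = 7/180; summing to 23/108.
The posterior is then P(r = 1 | data) = 9/115, P(r = 2 | data) = 16/115, P(r = 3 | data) = 21/115, P(r = 4 | data) = 24/115, P(r = 6 | data) = 24/115, P(r = 7 | data) = 21/115.
The predictive probability is P(green next | data) = (0)(9/115) + (1/8)(16/115) + (1/4)(21/115) + (3/8)(24/115) + (5/8)(24/115) + (3/4)(21/115) = 47/115.

0.4087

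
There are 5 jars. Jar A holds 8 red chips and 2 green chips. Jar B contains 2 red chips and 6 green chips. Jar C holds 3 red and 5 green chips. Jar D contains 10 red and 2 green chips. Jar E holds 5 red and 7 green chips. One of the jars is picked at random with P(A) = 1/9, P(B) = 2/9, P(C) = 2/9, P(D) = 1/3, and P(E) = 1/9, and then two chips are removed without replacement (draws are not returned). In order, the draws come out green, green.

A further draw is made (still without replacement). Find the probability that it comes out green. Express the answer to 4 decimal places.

Compute the likelihood of the observed sequence for each case: P(data | jar A) = (2/10)(1/9) = 0.022222; P(data | jar B) = (6/8)(5/7) = 0.53571; P(data | jar C) = (5/8)(4/7) = 0.35714; P(data | jar D) = (2/12)(1/11) = 0.015152; P(data | jar E) = (7/12)(6/11) = 0.31818.
Weighting by the prior gives 1/9 · 0.022222 = 0.0024691, 2/9 · 0.53571 = 0.11905, 2/9 · 0.35714 = 0.079365, 1/3 · 0.015152 = 0.0050505, 1/9 · 0.31818 = 0.035354; with total 0.24129.
Dividing through by the total gives posterior P(jar A | data) = 0.010233, P(jar B | data) = 0.49339, P(jar C | data) = 0.32893, P(jar D | data) = 0.020932, P(jar E | data) = 0.14652.
Averaging over the posterior, P(green next | data) = (0)(0.010233) + (2/3)(0.49339) + (1/2)(0.32893) + (0)(0.020932) + (1/2)(0.14652) = 0.56665.

0.5666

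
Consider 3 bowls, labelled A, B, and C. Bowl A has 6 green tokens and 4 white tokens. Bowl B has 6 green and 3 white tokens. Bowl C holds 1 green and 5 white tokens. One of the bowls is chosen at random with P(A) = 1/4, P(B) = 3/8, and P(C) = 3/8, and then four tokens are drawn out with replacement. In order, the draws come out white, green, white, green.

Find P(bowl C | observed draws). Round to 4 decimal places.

0.1802

The likelihood of the observed sequence under each hypothesis: P(data | bowl A) = (4/10)(6/10)(4/10)(6/10) = 0.0576; P(data | bowl B) = (3/9)(6/9)(3/9)(6/9) = 0.049383; P(data | bowl C) = (5/6)(1/6)(5/6)(1/6) = 0.01929.
Multiplying each by its prior: 1/4 · 0.0576 = 0.0144, 3/8 · 0.049383 = 0.018519, 3/8 · 0.01929 = 0.0072338; with total 0.040152.
Hence P(bowl C | data) = (0.0072338) / (0.040152) = 0.18016.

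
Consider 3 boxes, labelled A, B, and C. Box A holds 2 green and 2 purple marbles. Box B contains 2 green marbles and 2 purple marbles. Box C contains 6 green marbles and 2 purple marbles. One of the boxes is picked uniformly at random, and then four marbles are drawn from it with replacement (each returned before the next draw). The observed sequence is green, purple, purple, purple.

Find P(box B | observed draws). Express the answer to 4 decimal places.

0.4571

Under each hypothesis, the probability of the observed sequence is: P(data | box A) = (2/4)(2/4)(2/4)(2/4) = 1/16; P(data | box B) = (2/4)(2/4)(2/4)(2/4) = 1/16; P(data | box C) = (6/8)(2/8)(2/8)(2/8) = 3/256.
Weighting by the prior gives 1/3 · 1/16 = 1/48, 1/3 · 1/16 = 1/48, 1/3 · 3/256 = 1/256; with total 35/768.
By Bayes' rule, P(box B | data) = (1/48) / (35/768) = 16/35.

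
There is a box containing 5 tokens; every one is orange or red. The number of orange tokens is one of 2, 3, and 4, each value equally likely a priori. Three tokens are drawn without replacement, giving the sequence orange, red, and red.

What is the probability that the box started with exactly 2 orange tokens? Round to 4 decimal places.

Compute the likelihood of the observed sequence for each case: P(data | r = 2) = (2/5)(3/4)(2/3) = 1/5; P(data | r = 3) = (3/5)(2/4)(1/3) = 1/10; P(data | r = 4) = (4/5)(1/4)(0/3) = 0.
Weighting by the prior gives 1/3 · 1/5 = 1/15, 1/3 · 1/10 = 1/30, 1/3 · 0 = 0; summing to 1/10.
So P(r = 2 | data) = (1/15) / (1/10) = 2/3.

0.6667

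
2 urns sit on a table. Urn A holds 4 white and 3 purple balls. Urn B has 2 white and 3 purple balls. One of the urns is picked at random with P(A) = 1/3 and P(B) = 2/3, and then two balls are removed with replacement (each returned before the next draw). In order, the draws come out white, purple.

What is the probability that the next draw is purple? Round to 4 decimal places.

The likelihood of the observed sequence under each hypothesis: P(data | urn A) = (4/7)(3/7) = 0.2449; P(data | urn B) = (2/5)(3/5) = 0.24.
The prior-weighted likelihoods are 1/3 · 0.2449 = 0.081633, 2/3 · 0.24 = 0.16; with total 0.24163.
The posterior is then P(urn A | data) = 0.33784, P(urn B | data) = 0.66216.
Averaging over the posterior, P(purple next | data) = (3/7)(0.33784) + (3/5)(0.66216) = 0.54208.

0.5421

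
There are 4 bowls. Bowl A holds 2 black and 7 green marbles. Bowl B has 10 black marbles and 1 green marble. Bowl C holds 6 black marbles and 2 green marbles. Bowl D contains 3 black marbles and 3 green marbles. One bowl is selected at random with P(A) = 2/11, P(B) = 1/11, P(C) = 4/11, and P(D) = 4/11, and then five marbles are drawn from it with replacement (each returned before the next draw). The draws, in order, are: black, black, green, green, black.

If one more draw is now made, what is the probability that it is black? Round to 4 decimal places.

Compute the likelihood of the observed sequence for each case: P(data | bowl A) = (2/9)(2/9)(7/9)(7/9)(2/9) = 0.0066386; P(data | bowl B) = (10/11)(10/11)(1/11)(1/11)(10/11) = 0.0062092; P(data | bowl C) = (6/8)(6/8)(2/8)(2/8)(6/8) = 0.026367; P(data | bowl D) = (3/6)(3/6)(3/6)(3/6)(3/6) = 0.03125.
Multiplying each by its prior: 2/11 · 0.0066386 = 0.001207, 1/11 · 0.0062092 = 0.00056447, 4/11 · 0.026367 = 0.0095881, 4/11 · 0.03125 = 0.011364; summing to 0.022723.
Dividing through by the total gives posterior P(bowl A | data) = 0.053118, P(bowl B | data) = 0.024841, P(bowl C | data) = 0.42195, P(bowl D | data) = 0.50009.
So P(black next | data) = Σ P(black next | H) P(H | data) = (2/9)(0.053118) + (10/11)(0.024841) + (3/4)(0.42195) + (1/2)(0.50009) = 0.6009.

0.6009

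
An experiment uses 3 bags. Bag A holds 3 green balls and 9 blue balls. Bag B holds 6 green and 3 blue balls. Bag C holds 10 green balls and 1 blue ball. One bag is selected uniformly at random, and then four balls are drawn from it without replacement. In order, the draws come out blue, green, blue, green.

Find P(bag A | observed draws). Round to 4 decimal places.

0.3792

The likelihood of the observed sequence under each hypothesis: P(data | bag A) = (9/12)(3/11)(8/10)(2/9) = 0.036364; P(data | bag B) = (3/9)(6/8)(2/7)(5/6) = 0.059524; P(data | bag C) = (1/11)(10/10)(0/9) = 0.
Weighting by the prior gives 1/3 · 0.036364 = 0.012121, 1/3 · 0.059524 = 0.019841, 1/3 · 0 = 0; summing to 0.031962.
Therefore the posterior P(bag A | data) = (0.012121) / (0.031962) = 0.37923.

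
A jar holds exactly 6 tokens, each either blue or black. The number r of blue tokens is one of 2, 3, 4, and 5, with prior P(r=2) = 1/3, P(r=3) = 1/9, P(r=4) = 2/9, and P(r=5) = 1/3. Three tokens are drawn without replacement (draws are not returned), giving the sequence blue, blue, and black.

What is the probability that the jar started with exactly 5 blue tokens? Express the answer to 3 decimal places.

The likelihood of the observed sequence under each hypothesis: P(data | r = 2) = (2/6)(1/5)(4/4) = 1/15; P(data | r = 3) = (3/6)(2/5)(3/4) = 3/20; P(data | r = 4) = (4/6)(3/5)(2/4) = 1/5; P(data | r = 5) = (5/6)(4/5)(1/4) = 1/6.
Weighting by the prior gives 1/3 · 1/15 = 1/45, 1/9 · 3/20 = 1/60, 2/9 · 1/5 = 2/45, 1/3 · 1/6 = 1/18; with total 5/36.
Therefore the posterior P(r = 5 | data) = (1/18) / (5/36) = 2/5.

0.400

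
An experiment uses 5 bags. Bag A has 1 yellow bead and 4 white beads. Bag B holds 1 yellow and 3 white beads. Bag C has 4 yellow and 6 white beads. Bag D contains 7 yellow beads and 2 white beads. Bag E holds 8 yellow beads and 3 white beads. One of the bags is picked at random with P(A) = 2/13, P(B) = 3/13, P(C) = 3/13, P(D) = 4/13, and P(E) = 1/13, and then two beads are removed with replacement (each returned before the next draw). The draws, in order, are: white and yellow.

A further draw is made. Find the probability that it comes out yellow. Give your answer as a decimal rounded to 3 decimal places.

0.471

The likelihood of the observed sequence under each hypothesis: P(data | bag A) = (4/5)(1/5) = 0.16; P(data | bag B) = (3/4)(1/4) = 0.1875; P(data | bag C) = (6/10)(4/10) = 0.24; P(data | bag D) = (2/9)(7/9) = 0.17284; P(data | bag E) = (3/11)(8/11) = 0.19835.
Multiplying each by its prior: 2/13 · 0.16 = 0.024615, 3/13 · 0.1875 = 0.043269, 3/13 · 0.24 = 0.055385, 4/13 · 0.17284 = 0.053181, 1/13 · 0.19835 = 0.015257; these sum to 0.19171.
Dividing through by the total gives posterior P(bag A | data) = 0.1284, P(bag B | data) = 0.2257, P(bag C | data) = 0.2889, P(bag D | data) = 0.27741, P(bag E | data) = 0.079587.
Averaging over the posterior, P(yellow next | data) = (1/5)(0.1284) + (1/4)(0.2257) + (2/5)(0.2889) + (7/9)(0.27741) + (8/11)(0.079587) = 0.47131.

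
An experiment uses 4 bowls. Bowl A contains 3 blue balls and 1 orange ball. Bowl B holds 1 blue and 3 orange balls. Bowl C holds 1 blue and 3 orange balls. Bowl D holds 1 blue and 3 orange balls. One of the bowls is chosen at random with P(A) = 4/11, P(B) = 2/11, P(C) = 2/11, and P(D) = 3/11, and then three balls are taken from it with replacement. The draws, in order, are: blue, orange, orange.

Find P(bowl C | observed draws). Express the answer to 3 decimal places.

0.240

For each hypothesis, P(data | H) works out to: P(data | bowl A) = (3/4)(1/4)(1/4) = 3/64; P(data | bowl B) = (1/4)(3/4)(3/4) = 9/64; P(data | bowl C) = (1/4)(3/4)(3/4) = 9/64; P(data | bowl D) = (1/4)(3/4)(3/4) = 9/64.
Multiplying each by its prior: 4/11 · 3/64 = 3/176, 2/11 · 9/64 = 9/352, 2/11 · 9/64 = 9/352, 3/11 · 9/64 = 27/704; these sum to 75/704.
Hence P(bowl C | data) = (9/352) / (75/704) = 6/25.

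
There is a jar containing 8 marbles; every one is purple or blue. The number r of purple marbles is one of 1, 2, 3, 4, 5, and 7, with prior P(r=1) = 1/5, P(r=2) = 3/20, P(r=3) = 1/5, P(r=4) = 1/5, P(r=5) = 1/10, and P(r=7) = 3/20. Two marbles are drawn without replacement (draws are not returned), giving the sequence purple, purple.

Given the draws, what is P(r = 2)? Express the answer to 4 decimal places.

Compute the likelihood of the observed sequence for each case: P(data | r = 1) = (1/8)(0/7) = 0; P(data | r = 2) = (2/8)(1/7) = 1/28; P(data | r = 3) = (3/8)(2/7) = 3/28; P(data | r = 4) = (4/8)(3/7) = 3/14; P(data | r = 5) = (5/8)(4/7) = 5/14; P(data | r = 7) = (7/8)(6/7) = 3/4.
Multiplying each by its prior: 1/5 · 0 = 0, 3/20 · 1/28 = 3/560, 1/5 · 3/28 = 3/140, 1/5 · 3/14 = 3/70, 1/10 · 5/14 = 1/28, 3/20 · 3/4 = 9/80; these sum to 61/280.
Therefore the posterior P(r = 2 | data) = (3/560) / (61/280) = 3/122.

0.0246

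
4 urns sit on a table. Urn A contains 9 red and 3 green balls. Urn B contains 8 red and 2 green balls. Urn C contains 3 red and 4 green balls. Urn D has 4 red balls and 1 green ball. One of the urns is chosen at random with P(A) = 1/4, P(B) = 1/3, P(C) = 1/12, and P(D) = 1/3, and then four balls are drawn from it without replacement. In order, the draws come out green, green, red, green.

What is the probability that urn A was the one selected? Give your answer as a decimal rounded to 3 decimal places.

For each hypothesis, P(data | H) works out to: P(data | urn A) = (3/12)(2/11)(9/10)(1/9) = 0.0045455; P(data | urn B) = (2/10)(1/9)(8/8)(0/7) = 0; P(data | urn C) = (4/7)(3/6)(3/5)(2/4) = 0.085714; P(data | urn D) = (1/5)(0/4) = 0.
The prior-weighted likelihoods are 1/4 · 0.0045455 = 0.0011364, 1/3 · 0 = 0, 1/12 · 0.085714 = 0.0071429, 1/3 · 0 = 0; summing to 0.0082792.
Therefore the posterior P(urn A | data) = (0.0011364) / (0.0082792) = 0.13725.

0.137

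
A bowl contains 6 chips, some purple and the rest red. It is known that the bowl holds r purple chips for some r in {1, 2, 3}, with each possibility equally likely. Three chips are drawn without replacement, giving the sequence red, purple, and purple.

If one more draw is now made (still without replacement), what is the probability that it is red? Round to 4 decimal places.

Under each hypothesis, the probability of the observed sequence is: P(data | r = 1) = (5/6)(1/5)(0/4) = 0; P(data | r = 2) = (4/6)(2/5)(1/4) = 1/15; P(data | r = 3) = (3/6)(3/5)(2/4) = 3/20.
Weighting by the prior gives 1/3 · 0 = 0, 1/3 · 1/15 = 1/45, 1/3 · 3/20 = 1/20; with total 13/180.
The posterior is then P(r = 1 | data) = 0, P(r = 2 | data) = 4/13, P(r = 3 | data) = 9/13.
Averaging over the posterior, P(red next | data) = (1)(4/13) + (2/3)(9/13) = 10/13.

0.7692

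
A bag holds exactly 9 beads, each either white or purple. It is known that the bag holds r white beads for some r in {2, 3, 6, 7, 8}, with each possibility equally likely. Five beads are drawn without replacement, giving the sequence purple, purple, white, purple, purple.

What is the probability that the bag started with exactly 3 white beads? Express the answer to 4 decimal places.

0.3913

Under each hypothesis, the probability of the observed sequence is: P(data | r = 2) = (7/9)(6/8)(2/7)(5/6)(4/5) = 1/9; P(data | r = 3) = (6/9)(5/8)(3/7)(4/6)(3/5) = 1/14; P(data | r = 6) = (3/9)(2/8)(6/7)(1/6)(0/5) = 0; P(data | r = 7) = (2/9)(1/8)(7/7)(0/6) = 0; P(data | r = 8) = (1/9)(0/8) = 0.
Multiplying each by its prior: 1/5 · 1/9 = 1/45, 1/5 · 1/14 = 1/70, 1/5 · 0 = 0, 1/5 · 0 = 0, 1/5 · 0 = 0; with total 23/630.
Hence P(r = 3 | data) = (1/70) / (23/630) = 9/23.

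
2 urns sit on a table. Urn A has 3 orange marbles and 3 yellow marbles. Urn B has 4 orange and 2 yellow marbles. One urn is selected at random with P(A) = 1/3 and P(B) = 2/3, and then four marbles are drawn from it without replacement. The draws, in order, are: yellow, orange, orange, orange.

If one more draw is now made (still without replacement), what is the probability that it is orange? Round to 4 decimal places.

Under each hypothesis, the probability of the observed sequence is: P(data | urn A) = (3/6)(3/5)(2/4)(1/3) = 1/20; P(data | urn B) = (2/6)(4/5)(3/4)(2/3) = 2/15.
Weighting by the prior gives 1/3 · 1/20 = 1/60, 2/3 · 2/15 = 4/45; summing to 19/180.
Dividing through by the total gives posterior P(urn A | data) = 3/19, P(urn B | data) = 16/19.
Averaging over the posterior, P(orange next | data) = (0)(3/19) + (1/2)(16/19) = 8/19.

0.4211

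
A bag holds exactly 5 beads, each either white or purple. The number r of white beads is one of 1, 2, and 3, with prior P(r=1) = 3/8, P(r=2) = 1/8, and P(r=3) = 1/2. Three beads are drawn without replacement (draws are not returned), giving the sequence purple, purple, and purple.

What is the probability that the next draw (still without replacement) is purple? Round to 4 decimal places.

0.4615

Under each hypothesis, the probability of the observed sequence is: P(data | r = 1) = (4/5)(3/4)(2/3) = 2/5; P(data | r = 2) = (3/5)(2/4)(1/3) = 1/10; P(data | r = 3) = (2/5)(1/4)(0/3) = 0.
Weighting by the prior gives 3/8 · 2/5 = 3/20, 1/8 · 1/10 = 1/80, 1/2 · 0 = 0; these sum to 13/80.
Normalising, the posterior is P(r = 1 | data) = 12/13, P(r = 2 | data) = 1/13, P(r = 3 | data) = 0.
So P(purple next | data) = Σ P(purple next | H) P(H | data) = (1/2)(12/13) + (0)(1/13) = 6/13.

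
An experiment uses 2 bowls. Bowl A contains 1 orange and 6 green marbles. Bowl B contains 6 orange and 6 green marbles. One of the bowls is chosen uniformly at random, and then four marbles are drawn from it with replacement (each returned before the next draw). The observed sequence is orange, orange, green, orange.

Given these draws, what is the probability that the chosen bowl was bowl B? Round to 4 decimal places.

0.9616

For each hypothesis, P(data | H) works out to: P(data | bowl A) = (1/7)(1/7)(6/7)(1/7) = 0.002499; P(data | bowl B) = (6/12)(6/12)(6/12)(6/12) = 0.0625.
Weighting by the prior gives 1/2 · 0.002499 = 0.0012495, 1/2 · 0.0625 = 0.03125; these sum to 0.032499.
Hence P(bowl B | data) = (0.03125) / (0.032499) = 0.96155.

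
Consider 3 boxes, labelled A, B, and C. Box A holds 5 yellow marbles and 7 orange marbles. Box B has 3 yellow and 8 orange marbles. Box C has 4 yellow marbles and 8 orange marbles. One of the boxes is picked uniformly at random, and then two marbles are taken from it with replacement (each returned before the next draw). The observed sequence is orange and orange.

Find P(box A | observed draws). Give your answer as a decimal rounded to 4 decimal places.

Under each hypothesis, the probability of the observed sequence is: P(data | box A) = (7/12)(7/12) = 0.34028; P(data | box B) = (8/11)(8/11) = 0.52893; P(data | box C) = (8/12)(8/12) = 0.44444.
Multiplying each by its prior: 1/3 · 0.34028 = 0.11343, 1/3 · 0.52893 = 0.17631, 1/3 · 0.44444 = 0.14815; these sum to 0.43788.
Hence P(box A | data) = (0.11343) / (0.43788) = 0.25903.

0.2590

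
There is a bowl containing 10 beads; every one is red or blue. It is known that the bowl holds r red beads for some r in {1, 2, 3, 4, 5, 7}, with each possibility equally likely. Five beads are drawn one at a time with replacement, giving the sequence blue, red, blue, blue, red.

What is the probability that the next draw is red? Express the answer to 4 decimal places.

For each hypothesis, P(data | H) works out to: P(data | r = 1) = (9/10)(1/10)(9/10)(9/10)(1/10) = 0.00729; P(data | r = 2) = (8/10)(2/10)(8/10)(8/10)(2/10) = 0.02048; P(data | r = 3) = (7/10)(3/10)(7/10)(7/10)(3/10) = 0.03087; P(data | r = 4) = (6/10)(4/10)(6/10)(6/10)(4/10) = 0.03456; P(data | r = 5) = (5/10)(5/10)(5/10)(5/10)(5/10) = 0.03125; P(data | r = 7) = (3/10)(7/10)(3/10)(3/10)(7/10) = 0.01323.
Weighting by the prior gives 1/6 · 0.00729 = 0.001215, 1/6 · 0.02048 = 0.0034133, 1/6 · 0.03087 = 0.005145, 1/6 · 0.03456 = 0.00576, 1/6 · 0.03125 = 0.0052083, 1/6 · 0.01323 = 0.002205; with total 0.022947.
The posterior is then P(r = 1 | data) = 0.052949, P(r = 2 | data) = 0.14875, P(r = 3 | data) = 0.22422, P(r = 4 | data) = 0.25102, P(r = 5 | data) = 0.22698, P(r = 7 | data) = 0.096092.
The predictive probability is P(red next | data) = (1/10)(0.052949) + (1/5)(0.14875) + (3/10)(0.22422) + (2/5)(0.25102) + (1/2)(0.22698) + (7/10)(0.096092) = 0.38347.

0.3835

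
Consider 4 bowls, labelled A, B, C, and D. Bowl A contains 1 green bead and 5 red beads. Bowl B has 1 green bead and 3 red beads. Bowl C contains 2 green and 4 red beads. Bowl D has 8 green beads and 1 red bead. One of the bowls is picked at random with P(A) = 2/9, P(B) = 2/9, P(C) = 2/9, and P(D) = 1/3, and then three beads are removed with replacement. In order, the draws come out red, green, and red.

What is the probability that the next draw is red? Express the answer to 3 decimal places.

0.719

The likelihood of the observed sequence under each hypothesis: P(data | bowl A) = (5/6)(1/6)(5/6) = 0.11574; P(data | bowl B) = (3/4)(1/4)(3/4) = 0.14062; P(data | bowl C) = (4/6)(2/6)(4/6) = 0.14815; P(data | bowl D) = (1/9)(8/9)(1/9) = 0.010974.
Multiplying each by its prior: 2/9 · 0.11574 = 0.02572, 2/9 · 0.14062 = 0.03125, 2/9 · 0.14815 = 0.032922, 1/3 · 0.010974 = 0.003658; these sum to 0.09355.
Dividing through by the total gives posterior P(bowl A | data) = 0.27494, P(bowl B | data) = 0.33405, P(bowl C | data) = 0.35192, P(bowl D | data) = 0.039102.
Averaging over the posterior, P(red next | data) = (5/6)(0.27494) + (3/4)(0.33405) + (2/3)(0.35192) + (1/9)(0.039102) = 0.7186.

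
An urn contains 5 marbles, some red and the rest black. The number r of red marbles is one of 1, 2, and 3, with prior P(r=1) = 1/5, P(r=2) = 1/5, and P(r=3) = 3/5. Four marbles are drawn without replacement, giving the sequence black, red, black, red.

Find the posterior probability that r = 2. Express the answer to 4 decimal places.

0.2500

For each hypothesis, P(data | H) works out to: P(data | r = 1) = (4/5)(1/4)(3/3)(0/2) = 0; P(data | r = 2) = (3/5)(2/4)(2/3)(1/2) = 1/10; P(data | r = 3) = (2/5)(3/4)(1/3)(2/2) = 1/10.
The prior-weighted likelihoods are 1/5 · 0 = 0, 1/5 · 1/10 = 1/50, 3/5 · 1/10 = 3/50; these sum to 2/25.
Hence P(r = 2 | data) = (1/50) / (2/25) = 1/4.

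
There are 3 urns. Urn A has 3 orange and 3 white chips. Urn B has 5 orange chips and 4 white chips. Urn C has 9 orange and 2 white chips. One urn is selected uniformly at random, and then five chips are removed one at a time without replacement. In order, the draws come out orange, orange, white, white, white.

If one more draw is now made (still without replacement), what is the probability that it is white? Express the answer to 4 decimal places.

0.0971

For each hypothesis, P(data | H) works out to: P(data | urn A) = (3/6)(2/5)(3/4)(2/3)(1/2) = 0.05; P(data | urn B) = (5/9)(4/8)(4/7)(3/6)(2/5) = 0.031746; P(data | urn C) = (9/11)(8/10)(2/9)(1/8)(0/7) = 0.
Weighting by the prior gives 1/3 · 0.05 = 0.016667, 1/3 · 0.031746 = 0.010582, 1/3 · 0 = 0; these sum to 0.027249.
Normalising, the posterior is P(urn A | data) = 0.61165, P(urn B | data) = 0.38835, P(urn C | data) = 0.
So P(white next | data) = Σ P(white next | H) P(H | data) = (0)(0.61165) + (1/4)(0.38835) = 0.097087.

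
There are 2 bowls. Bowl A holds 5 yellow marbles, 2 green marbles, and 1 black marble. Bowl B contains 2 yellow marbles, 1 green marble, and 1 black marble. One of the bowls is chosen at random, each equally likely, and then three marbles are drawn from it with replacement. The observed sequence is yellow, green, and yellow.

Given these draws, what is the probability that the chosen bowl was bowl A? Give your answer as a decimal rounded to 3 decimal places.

For each hypothesis, P(data | H) works out to: P(data | bowl A) = (5/8)(2/8)(5/8) = 25/256; P(data | bowl B) = (2/4)(1/4)(2/4) = 1/16.
Weighting by the prior gives 1/2 · 25/256 = 25/512, 1/2 · 1/16 = 1/32; summing to 41/512.
Hence P(bowl A | data) = (25/512) / (41/512) = 25/41.

0.610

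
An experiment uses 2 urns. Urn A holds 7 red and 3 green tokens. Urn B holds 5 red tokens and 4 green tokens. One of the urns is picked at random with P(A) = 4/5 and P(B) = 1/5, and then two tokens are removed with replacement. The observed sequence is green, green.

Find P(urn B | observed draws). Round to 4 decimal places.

0.3543

For each hypothesis, P(data | H) works out to: P(data | urn A) = (3/10)(3/10) = 0.09; P(data | urn B) = (4/9)(4/9) = 0.19753.
The prior-weighted likelihoods are 4/5 · 0.09 = 0.072, 1/5 · 0.19753 = 0.039506; these sum to 0.11151.
Hence P(urn B | data) = (0.039506) / (0.11151) = 0.3543.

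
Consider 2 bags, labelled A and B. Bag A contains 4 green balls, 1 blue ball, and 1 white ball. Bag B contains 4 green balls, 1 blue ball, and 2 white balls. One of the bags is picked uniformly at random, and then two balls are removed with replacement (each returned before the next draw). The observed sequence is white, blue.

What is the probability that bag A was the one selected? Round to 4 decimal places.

For each hypothesis, P(data | H) works out to: P(data | bag A) = (1/6)(1/6) = 0.027778; P(data | bag B) = (2/7)(1/7) = 0.040816.
Multiplying each by its prior: 1/2 · 0.027778 = 0.013889, 1/2 · 0.040816 = 0.020408; summing to 0.034297.
By Bayes' rule, P(bag A | data) = (0.013889) / (0.034297) = 0.40496.

0.4050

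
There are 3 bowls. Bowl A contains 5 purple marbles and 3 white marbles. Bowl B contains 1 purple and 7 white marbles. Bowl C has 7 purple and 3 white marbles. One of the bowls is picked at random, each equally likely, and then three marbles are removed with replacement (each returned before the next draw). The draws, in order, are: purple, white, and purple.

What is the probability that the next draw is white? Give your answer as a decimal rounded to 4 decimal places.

0.3614

Compute the likelihood of the observed sequence for each case: P(data | bowl A) = (5/8)(3/8)(5/8) = 0.14648; P(data | bowl B) = (1/8)(7/8)(1/8) = 0.013672; P(data | bowl C) = (7/10)(3/10)(7/10) = 0.147.
Multiplying each by its prior: 1/3 · 0.14648 = 0.048828, 1/3 · 0.013672 = 0.0045573, 1/3 · 0.147 = 0.049; these sum to 0.10239.
Dividing through by the total gives posterior P(bowl A | data) = 0.47691, P(bowl B | data) = 0.044511, P(bowl C | data) = 0.47858.
The predictive probability is P(white next | data) = (3/8)(0.47691) + (7/8)(0.044511) + (3/10)(0.47858) = 0.36136.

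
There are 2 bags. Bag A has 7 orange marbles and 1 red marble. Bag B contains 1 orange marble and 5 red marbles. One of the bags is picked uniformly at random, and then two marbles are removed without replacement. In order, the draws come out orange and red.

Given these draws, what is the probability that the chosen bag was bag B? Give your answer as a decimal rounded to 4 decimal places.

0.5714

The likelihood of the observed sequence under each hypothesis: P(data | bag A) = (7/8)(1/7) = 1/8; P(data | bag B) = (1/6)(5/5) = 1/6.
Multiplying each by its prior: 1/2 · 1/8 = 1/16, 1/2 · 1/6 = 1/12; these sum to 7/48.
Hence P(bag B | data) = (1/12) / (7/48) = 4/7.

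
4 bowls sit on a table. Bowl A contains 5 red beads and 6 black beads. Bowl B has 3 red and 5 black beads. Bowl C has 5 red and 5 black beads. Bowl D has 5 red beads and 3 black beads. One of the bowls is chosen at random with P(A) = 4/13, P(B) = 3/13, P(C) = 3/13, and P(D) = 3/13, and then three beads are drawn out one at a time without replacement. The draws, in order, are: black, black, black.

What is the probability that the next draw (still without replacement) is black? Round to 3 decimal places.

Compute the likelihood of the observed sequence for each case: P(data | bowl A) = (6/11)(5/10)(4/9) = 0.12121; P(data | bowl B) = (5/8)(4/7)(3/6) = 0.17857; P(data | bowl C) = (5/10)(4/9)(3/8) = 0.083333; P(data | bowl D) = (3/8)(2/7)(1/6) = 0.017857.
The prior-weighted likelihoods are 4/13 · 0.12121 = 0.037296, 3/13 · 0.17857 = 0.041209, 3/13 · 0.083333 = 0.019231, 3/13 · 0.017857 = 0.0041209; these sum to 0.10186.
Dividing through by the total gives posterior P(bowl A | data) = 0.36616, P(bowl B | data) = 0.40458, P(bowl C | data) = 0.1888, P(bowl D | data) = 0.040458.
So P(black next | data) = Σ P(black next | H) P(H | data) = (3/8)(0.36616) + (2/5)(0.40458) + (2/7)(0.1888) + (0)(0.040458) = 0.35309.

0.353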